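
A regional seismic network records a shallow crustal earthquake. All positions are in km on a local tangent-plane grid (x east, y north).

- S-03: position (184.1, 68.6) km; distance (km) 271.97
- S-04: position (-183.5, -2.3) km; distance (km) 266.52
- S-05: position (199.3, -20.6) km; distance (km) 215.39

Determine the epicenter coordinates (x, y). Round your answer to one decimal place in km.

(33.1, -157.6)

Circle about each station: (x − 184.1)² + (y − 68.6)² = 271.97²; (x + 183.5)² + (y + 2.3)² = 266.52²; (x − 199.3)² + (y + 20.6)² = 215.39².
Subtracting the S-03 equation from the S-04 and S-05 equations removes the quadratic terms:
-735.2 x − 141.8 y = -1986.46
30.4 x − 178.4 y = 29120.91
Solving the 2×2 system: x ≈ 33.1, y ≈ -157.6 km.
Check against S-03 (with the unrounded x, y): √((x − 184.1)²+(y − 68.6)²) = 271.97 ≈ 271.97 km. ✓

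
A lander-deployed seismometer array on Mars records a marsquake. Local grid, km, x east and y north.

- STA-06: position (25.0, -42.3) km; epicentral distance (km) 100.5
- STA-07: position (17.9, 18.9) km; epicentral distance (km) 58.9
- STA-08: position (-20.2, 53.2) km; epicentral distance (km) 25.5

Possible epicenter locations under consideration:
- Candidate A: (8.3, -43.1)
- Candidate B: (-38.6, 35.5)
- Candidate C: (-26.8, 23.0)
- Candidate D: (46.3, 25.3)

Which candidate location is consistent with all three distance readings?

For each candidate, compare |candidate − station| to the reported distance:
Candidate A: residuals STA-06 83.8, STA-07 3.8, STA-08 74.9 → max 83.8 km
Candidate B: residuals STA-06 0.0, STA-07 0.0, STA-08 0.0 → max 0.0 km
Candidate C: residuals STA-06 17.1, STA-07 14.0, STA-08 5.4 → max 17.1 km
Candidate D: residuals STA-06 29.6, STA-07 29.8, STA-08 46.6 → max 46.6 km
Only Candidate B has all residuals ≈ 0.

Candidate B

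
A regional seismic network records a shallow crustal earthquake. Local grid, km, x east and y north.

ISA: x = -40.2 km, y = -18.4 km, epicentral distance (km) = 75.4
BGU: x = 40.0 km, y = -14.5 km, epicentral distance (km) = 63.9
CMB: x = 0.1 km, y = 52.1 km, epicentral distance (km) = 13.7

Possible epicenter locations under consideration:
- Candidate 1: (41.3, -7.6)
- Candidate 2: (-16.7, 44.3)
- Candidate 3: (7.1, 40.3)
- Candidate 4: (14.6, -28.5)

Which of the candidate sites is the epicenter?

For each candidate, compare |candidate − station| to the reported distance:
Candidate 1: residuals ISA 6.8, BGU 56.9, CMB 58.8 → max 58.8 km
Candidate 2: residuals ISA 8.4, BGU 17.8, CMB 4.8 → max 17.8 km
Candidate 3: residuals ISA 0.0, BGU 0.0, CMB 0.0 → max 0.0 km
Candidate 4: residuals ISA 19.7, BGU 34.9, CMB 68.2 → max 68.2 km
Only Candidate 3 has all residuals ≈ 0.

Candidate 3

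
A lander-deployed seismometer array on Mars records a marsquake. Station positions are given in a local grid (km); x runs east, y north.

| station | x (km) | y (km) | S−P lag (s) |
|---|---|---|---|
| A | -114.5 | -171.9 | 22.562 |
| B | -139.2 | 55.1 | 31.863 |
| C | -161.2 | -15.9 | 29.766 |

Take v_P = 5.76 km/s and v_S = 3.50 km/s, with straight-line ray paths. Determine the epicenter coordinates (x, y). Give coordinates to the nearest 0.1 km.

x ≈ 81.1 km, y ≈ -124.5 km

Distance from S−P lag: d = Δt · v_P v_S / (v_P − v_S) = Δt · (5.76·3.50)/(5.76−3.50) ≈ 8.9204·Δt.
So d_A = 201.26, d_B = 284.23, d_C = 265.52 km.
Circle about each station: (x + 114.5)² + (y + 171.9)² = 201.26²; (x + 139.2)² + (y − 55.1)² = 284.23²; (x + 161.2)² + (y + 15.9)² = 265.52².
Subtracting the A equation from the B and C equations removes the quadratic terms:
-49.4 x + 454.0 y = -60528.32
-93.4 x + 312.0 y = -46416.89
Solving the 2×2 system: x ≈ 81.1, y ≈ -124.5 km.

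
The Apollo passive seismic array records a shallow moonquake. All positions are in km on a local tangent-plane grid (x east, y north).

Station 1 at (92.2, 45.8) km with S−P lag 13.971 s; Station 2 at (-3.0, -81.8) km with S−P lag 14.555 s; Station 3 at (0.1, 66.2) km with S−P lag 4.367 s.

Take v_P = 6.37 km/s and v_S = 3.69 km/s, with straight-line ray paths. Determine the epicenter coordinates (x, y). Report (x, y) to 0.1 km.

Distance from S−P lag: d = Δt · v_P v_S / (v_P − v_S) = Δt · (6.37·3.69)/(6.37−3.69) ≈ 8.7706·Δt.
So d_Station 1 = 122.53, d_Station 2 = 127.66, d_Station 3 = 38.30 km.
Circle about each station: (x − 92.2)² + (y − 45.8)² = 122.53²; (x + 3.0)² + (y + 81.8)² = 127.66²; (x − 0.1)² + (y − 66.2)² = 38.30².
Subtracting the Station 1 equation from the Station 2 and Station 3 equations removes the quadratic terms:
-190.4 x − 255.2 y = -5181.71
-184.2 x + 40.8 y = 7330.68
Solving the 2×2 system: x ≈ -30.3, y ≈ 42.9 km.

(-30.3, 42.9)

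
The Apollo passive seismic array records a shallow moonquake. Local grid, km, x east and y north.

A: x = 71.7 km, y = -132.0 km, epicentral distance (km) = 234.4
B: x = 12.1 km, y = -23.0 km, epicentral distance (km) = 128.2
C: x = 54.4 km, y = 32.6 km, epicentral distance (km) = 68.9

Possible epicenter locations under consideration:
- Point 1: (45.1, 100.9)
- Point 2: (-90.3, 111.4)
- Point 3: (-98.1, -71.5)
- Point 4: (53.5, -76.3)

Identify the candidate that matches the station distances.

For each candidate, compare |candidate − station| to the reported distance:
Point 1: residuals A 0.0, B 0.0, C 0.0 → max 0.0 km
Point 2: residuals A 58.0, B 40.8, C 95.9 → max 95.9 km
Point 3: residuals A 54.1, B 7.8, C 115.7 → max 115.7 km
Point 4: residuals A 175.8, B 60.7, C 40.0 → max 175.8 km
Only Point 1 has all residuals ≈ 0.

Point 1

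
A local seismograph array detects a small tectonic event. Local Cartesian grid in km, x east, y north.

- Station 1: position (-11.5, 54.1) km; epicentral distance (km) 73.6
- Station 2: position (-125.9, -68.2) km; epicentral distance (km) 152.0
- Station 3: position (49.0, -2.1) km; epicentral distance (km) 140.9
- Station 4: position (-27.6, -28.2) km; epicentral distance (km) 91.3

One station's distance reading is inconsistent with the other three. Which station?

Solve using three stations at a time. Using Station 1, Station 3, Station 4 (subtract circle equations pairwise → linear system) gives (x, y) ≈ (-84.4, 43.4).
Distances from that point to each station vs reported:
  Station 1: calculated 73.7 vs reported 73.6 → residual 0.1 km
  Station 2: calculated 119.0 vs reported 152.0 → residual 33.0 km
  Station 3: calculated 141.0 vs reported 140.9 → residual 0.1 km
  Station 4: calculated 91.4 vs reported 91.3 → residual 0.1 km
Station 1, Station 3, Station 4 are mutually consistent (residuals ≈ 0); Station 2 is off by 33.0 km.

Station 2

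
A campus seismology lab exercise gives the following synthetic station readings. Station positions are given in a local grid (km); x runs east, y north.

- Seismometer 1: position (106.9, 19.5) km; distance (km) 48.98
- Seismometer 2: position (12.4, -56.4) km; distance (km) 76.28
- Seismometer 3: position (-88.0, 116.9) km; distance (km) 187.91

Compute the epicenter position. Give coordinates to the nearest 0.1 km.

Circle about each station: (x − 106.9)² + (y − 19.5)² = 48.98²; (x − 12.4)² + (y + 56.4)² = 76.28²; (x + 88.0)² + (y − 116.9)² = 187.91².
Subtracting pairs of circle equations eliminates x²+y² and gives linear equations (the radical axes):
-189.0 x − 151.8 y = -11892.74
-389.8 x + 194.8 y = -23309.38
Solving the 2×2 system: x ≈ 61.0, y ≈ 2.4 km.

(61.0, 2.4)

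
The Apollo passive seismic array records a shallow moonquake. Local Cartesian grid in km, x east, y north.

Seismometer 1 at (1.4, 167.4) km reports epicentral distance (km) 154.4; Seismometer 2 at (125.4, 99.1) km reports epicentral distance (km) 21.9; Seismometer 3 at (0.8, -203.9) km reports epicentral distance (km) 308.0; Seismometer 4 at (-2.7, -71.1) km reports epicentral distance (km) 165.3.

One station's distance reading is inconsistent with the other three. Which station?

Solve using three stations at a time. Using Seismometer 1, Seismometer 2, Seismometer 3 (subtract circle equations pairwise → linear system) gives (x, y) ≈ (126.7, 77.2).
Distances from that point to each station vs reported:
  Seismometer 1: calculated 154.4 vs reported 154.4 → residual 0.0 km
  Seismometer 2: calculated 21.9 vs reported 21.9 → residual 0.0 km
  Seismometer 3: calculated 308.0 vs reported 308.0 → residual 0.0 km
  Seismometer 4: calculated 196.8 vs reported 165.3 → residual 31.5 km
Seismometer 1, Seismometer 2, Seismometer 3 are mutually consistent (residuals ≈ 0); Seismometer 4 is off by 31.5 km.

Seismometer 4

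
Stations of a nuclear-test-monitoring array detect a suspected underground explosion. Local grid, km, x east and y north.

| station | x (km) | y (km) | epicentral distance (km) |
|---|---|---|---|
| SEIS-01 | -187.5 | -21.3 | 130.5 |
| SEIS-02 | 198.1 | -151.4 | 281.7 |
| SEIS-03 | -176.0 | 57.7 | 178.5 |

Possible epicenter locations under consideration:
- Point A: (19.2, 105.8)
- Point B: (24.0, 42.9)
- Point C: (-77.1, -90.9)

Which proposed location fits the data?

Point C

For each candidate, compare |candidate − station| to the reported distance:
Point A: residuals SEIS-01 112.2, SEIS-02 31.6, SEIS-03 22.5 → max 112.2 km
Point B: residuals SEIS-01 90.5, SEIS-02 20.8, SEIS-03 22.0 → max 90.5 km
Point C: residuals SEIS-01 0.0, SEIS-02 0.1, SEIS-03 0.0 → max 0.1 km
Only Point C has all residuals ≈ 0.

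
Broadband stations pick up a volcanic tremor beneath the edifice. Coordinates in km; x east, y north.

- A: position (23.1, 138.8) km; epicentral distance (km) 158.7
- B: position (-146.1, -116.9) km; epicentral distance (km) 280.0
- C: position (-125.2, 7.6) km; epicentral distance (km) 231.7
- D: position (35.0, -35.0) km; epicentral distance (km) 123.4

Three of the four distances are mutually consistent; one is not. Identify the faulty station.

Solve using three stations at a time. Using A, B, C (subtract circle equations pairwise → linear system) gives (x, y) ≈ (106.3, 4.0).
Distances from that point to each station vs reported:
  A: calculated 158.4 vs reported 158.7 → residual 0.3 km
  B: calculated 279.8 vs reported 280.0 → residual 0.2 km
  C: calculated 231.5 vs reported 231.7 → residual 0.2 km
  D: calculated 81.2 vs reported 123.4 → residual 42.2 km
A, B, C are mutually consistent (residuals ≈ 0); D is off by 42.2 km.

D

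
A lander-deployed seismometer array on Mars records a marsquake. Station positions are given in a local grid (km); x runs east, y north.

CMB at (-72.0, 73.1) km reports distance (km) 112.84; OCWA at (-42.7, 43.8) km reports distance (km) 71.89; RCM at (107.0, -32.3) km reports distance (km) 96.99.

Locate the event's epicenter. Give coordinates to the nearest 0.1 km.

Circle about each station: (x + 72.0)² + (y − 73.1)² = 112.84²; (x + 42.7)² + (y − 43.8)² = 71.89²; (x − 107.0)² + (y + 32.3)² = 96.99².
Subtracting pairs of circle equations eliminates x²+y² and gives linear equations (the radical axes):
58.6 x − 58.6 y = 778.81
358.0 x − 210.8 y = 5290.49
Solving the 2×2 system: x ≈ 16.9, y ≈ 3.6 km.

(16.9, 3.6)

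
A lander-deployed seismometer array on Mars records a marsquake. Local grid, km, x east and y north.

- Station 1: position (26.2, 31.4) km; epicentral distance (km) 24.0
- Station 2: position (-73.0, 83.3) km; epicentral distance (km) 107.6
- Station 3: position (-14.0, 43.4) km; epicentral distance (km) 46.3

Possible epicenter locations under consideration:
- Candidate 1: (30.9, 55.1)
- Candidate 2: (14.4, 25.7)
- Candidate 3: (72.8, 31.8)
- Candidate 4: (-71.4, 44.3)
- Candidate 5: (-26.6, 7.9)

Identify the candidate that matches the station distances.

Candidate 1

For each candidate, compare |candidate − station| to the reported distance:
Candidate 1: residuals Station 1 0.2, Station 2 0.1, Station 3 0.1 → max 0.2 km
Candidate 2: residuals Station 1 10.9, Station 2 2.9, Station 3 12.8 → max 12.8 km
Candidate 3: residuals Station 1 22.6, Station 2 47.0, Station 3 41.3 → max 47.0 km
Candidate 4: residuals Station 1 74.4, Station 2 68.6, Station 3 11.1 → max 74.4 km
Candidate 5: residuals Station 1 33.8, Station 2 19.1, Station 3 8.6 → max 33.8 km
Only Candidate 1 has all residuals ≈ 0.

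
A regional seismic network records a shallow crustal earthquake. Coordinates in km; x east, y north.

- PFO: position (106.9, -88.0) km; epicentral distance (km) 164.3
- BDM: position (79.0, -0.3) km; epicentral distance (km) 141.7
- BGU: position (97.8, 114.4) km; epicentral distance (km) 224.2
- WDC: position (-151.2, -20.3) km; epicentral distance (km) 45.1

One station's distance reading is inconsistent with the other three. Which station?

WDC

Solve using three stations at a time. Using PFO, BDM, BGU (subtract circle equations pairwise → linear system) gives (x, y) ≈ (-53.4, -51.3).
Distances from that point to each station vs reported:
  PFO: calculated 164.5 vs reported 164.3 → residual 0.2 km
  BDM: calculated 141.9 vs reported 141.7 → residual 0.2 km
  BGU: calculated 224.3 vs reported 224.2 → residual 0.1 km
  WDC: calculated 102.6 vs reported 45.1 → residual 57.5 km
PFO, BDM, BGU are mutually consistent (residuals ≈ 0); WDC is off by 57.5 km.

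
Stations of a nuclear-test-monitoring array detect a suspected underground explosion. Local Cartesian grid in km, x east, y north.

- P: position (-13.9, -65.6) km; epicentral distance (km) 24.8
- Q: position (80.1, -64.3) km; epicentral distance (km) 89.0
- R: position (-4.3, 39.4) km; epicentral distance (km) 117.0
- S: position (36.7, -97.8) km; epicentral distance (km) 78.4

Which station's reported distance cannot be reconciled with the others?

Q

Solve using three stations at a time. Using P, R, S (subtract circle equations pairwise → linear system) gives (x, y) ≈ (-37.6, -72.8).
Distances from that point to each station vs reported:
  P: calculated 24.7 vs reported 24.8 → residual 0.1 km
  Q: calculated 118.0 vs reported 89.0 → residual 29.0 km
  R: calculated 117.0 vs reported 117.0 → residual 0.0 km
  S: calculated 78.4 vs reported 78.4 → residual 0.0 km
P, R, S are mutually consistent (residuals ≈ 0); Q is off by 29.0 km.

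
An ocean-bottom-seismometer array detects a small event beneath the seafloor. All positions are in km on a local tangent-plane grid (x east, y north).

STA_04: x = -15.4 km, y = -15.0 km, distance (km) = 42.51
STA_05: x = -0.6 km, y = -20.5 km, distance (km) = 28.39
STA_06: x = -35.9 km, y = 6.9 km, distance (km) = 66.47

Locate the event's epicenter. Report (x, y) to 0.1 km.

(27.1, -14.3)

Circle about each station: (x + 15.4)² + (y + 15.0)² = 42.51²; (x + 0.6)² + (y + 20.5)² = 28.39²; (x + 35.9)² + (y − 6.9)² = 66.47².
Subtracting the STA_04 equation from the STA_05 and STA_06 equations removes the quadratic terms:
29.6 x − 11.0 y = 959.56
-41.0 x + 43.8 y = -1736.90
Solving the 2×2 system: x ≈ 27.1, y ≈ -14.3 km.
Check against STA_04 (with the unrounded x, y): √((x + 15.4)²+(y + 15.0)²) = 42.52 ≈ 42.51 km. ✓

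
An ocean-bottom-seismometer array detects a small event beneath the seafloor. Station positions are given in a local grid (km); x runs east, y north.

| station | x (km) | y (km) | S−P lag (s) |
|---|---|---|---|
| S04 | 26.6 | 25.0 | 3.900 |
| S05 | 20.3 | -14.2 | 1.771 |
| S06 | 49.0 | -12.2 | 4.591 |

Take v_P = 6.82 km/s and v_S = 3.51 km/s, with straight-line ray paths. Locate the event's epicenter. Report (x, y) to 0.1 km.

Distance from S−P lag: d = Δt · v_P v_S / (v_P − v_S) = Δt · (6.82·3.51)/(6.82−3.51) ≈ 7.2321·Δt.
So d_S04 = 28.21, d_S05 = 12.81, d_S06 = 33.20 km.
Circle about each station: (x − 26.6)² + (y − 25.0)² = 28.21²; (x − 20.3)² + (y + 14.2)² = 12.81²; (x − 49.0)² + (y + 12.2)² = 33.20².
Subtracting pairs of circle equations eliminates x²+y² and gives linear equations (the radical axes):
-12.6 x − 78.4 y = -87.12
44.8 x − 74.4 y = 910.84
Solving the 2×2 system: x ≈ 17.5, y ≈ -1.7 km.

17.5 km east, -1.7 km north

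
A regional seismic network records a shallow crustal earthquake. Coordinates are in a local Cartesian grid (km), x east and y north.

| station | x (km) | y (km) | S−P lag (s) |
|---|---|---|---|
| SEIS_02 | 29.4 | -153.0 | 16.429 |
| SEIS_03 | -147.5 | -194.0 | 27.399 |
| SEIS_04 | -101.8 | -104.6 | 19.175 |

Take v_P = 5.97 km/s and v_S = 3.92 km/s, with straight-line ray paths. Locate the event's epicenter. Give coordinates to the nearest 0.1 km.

(70.9, 29.9)

Distance from S−P lag: d = Δt · v_P v_S / (v_P − v_S) = Δt · (5.97·3.92)/(5.97−3.92) ≈ 11.4158·Δt.
So d_SEIS_02 = 187.55, d_SEIS_03 = 312.78, d_SEIS_04 = 218.90 km.
Circle about each station: (x − 29.4)² + (y + 153.0)² = 187.55²; (x + 147.5)² + (y + 194.0)² = 312.78²; (x + 101.8)² + (y + 104.6)² = 218.90².
Subtracting the SEIS_02 equation from the SEIS_03 and SEIS_04 equations removes the quadratic terms:
-353.8 x − 82.0 y = -27537.44
-262.4 x + 96.8 y = -15711.17
Solving the 2×2 system: x ≈ 70.9, y ≈ 29.9 km.
Check against SEIS_02 (with the unrounded x, y): √((x − 29.4)²+(y + 153.0)²) = 187.55 ≈ 187.55 km. ✓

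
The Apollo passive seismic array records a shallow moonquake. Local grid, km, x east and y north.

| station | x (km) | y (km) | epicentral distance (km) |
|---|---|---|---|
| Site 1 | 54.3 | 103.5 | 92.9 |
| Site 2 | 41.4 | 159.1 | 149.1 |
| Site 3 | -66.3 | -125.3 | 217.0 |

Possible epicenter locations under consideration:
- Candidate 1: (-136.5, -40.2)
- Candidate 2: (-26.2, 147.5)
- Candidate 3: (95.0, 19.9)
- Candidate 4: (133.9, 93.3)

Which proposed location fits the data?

Candidate 3

For each candidate, compare |candidate − station| to the reported distance:
Candidate 1: residuals Site 1 146.0, Site 2 118.0, Site 3 106.7 → max 146.0 km
Candidate 2: residuals Site 1 1.2, Site 2 80.5, Site 3 58.7 → max 80.5 km
Candidate 3: residuals Site 1 0.1, Site 2 0.1, Site 3 0.0 → max 0.1 km
Candidate 4: residuals Site 1 12.6, Site 2 35.6, Site 3 79.4 → max 79.4 km
Only Candidate 3 has all residuals ≈ 0.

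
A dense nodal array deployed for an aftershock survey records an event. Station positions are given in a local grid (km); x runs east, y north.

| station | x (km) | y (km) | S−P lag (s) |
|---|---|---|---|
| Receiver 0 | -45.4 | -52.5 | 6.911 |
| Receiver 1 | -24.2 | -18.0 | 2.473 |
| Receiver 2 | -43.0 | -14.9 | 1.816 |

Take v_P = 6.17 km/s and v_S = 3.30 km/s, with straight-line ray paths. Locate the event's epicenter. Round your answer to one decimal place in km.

-35.4 km east, -4.5 km north

Distance from S−P lag: d = Δt · v_P v_S / (v_P − v_S) = Δt · (6.17·3.30)/(6.17−3.30) ≈ 7.0944·Δt.
So d_Receiver 0 = 49.03, d_Receiver 1 = 17.54, d_Receiver 2 = 12.88 km.
Circle about each station: (x + 45.4)² + (y + 52.5)² = 49.03²; (x + 24.2)² + (y + 18.0)² = 17.54²; (x + 43.0)² + (y + 14.9)² = 12.88².
Subtracting pairs of circle equations eliminates x²+y² and gives linear equations (the radical axes):
42.4 x + 69.0 y = -1811.48
4.8 x + 75.2 y = -508.35
Solving the 2×2 system: x ≈ -35.4, y ≈ -4.5 km.
Check against Receiver 0 (with the unrounded x, y): √((x + 45.4)²+(y + 52.5)²) = 49.03 ≈ 49.03 km. ✓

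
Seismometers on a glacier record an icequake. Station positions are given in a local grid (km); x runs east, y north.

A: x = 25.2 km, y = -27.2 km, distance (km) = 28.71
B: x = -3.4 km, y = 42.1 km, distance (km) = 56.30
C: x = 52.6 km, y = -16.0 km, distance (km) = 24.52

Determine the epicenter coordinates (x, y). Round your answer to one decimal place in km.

Circle about each station: (x − 25.2)² + (y + 27.2)² = 28.71²; (x + 3.4)² + (y − 42.1)² = 56.30²; (x − 52.6)² + (y + 16.0)² = 24.52².
Subtracting the A equation from the B and C equations removes the quadratic terms:
-57.2 x + 138.6 y = -1936.34
54.8 x + 22.4 y = 1870.91
Solving the 2×2 system: x ≈ 34.1, y ≈ 0.1 km.

x ≈ 34.1 km, y ≈ 0.1 km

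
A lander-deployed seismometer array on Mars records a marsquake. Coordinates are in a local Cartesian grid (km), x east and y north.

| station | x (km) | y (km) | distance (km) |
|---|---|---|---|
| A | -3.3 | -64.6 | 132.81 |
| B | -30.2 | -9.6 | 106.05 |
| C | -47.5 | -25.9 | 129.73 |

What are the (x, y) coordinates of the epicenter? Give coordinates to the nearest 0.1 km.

Circle about each station: (x + 3.3)² + (y + 64.6)² = 132.81²; (x + 30.2)² + (y + 9.6)² = 106.05²; (x + 47.5)² + (y + 25.9)² = 129.73².
Subtracting the A equation from the B and C equations removes the quadratic terms:
-53.8 x + 110.0 y = 3212.04
-88.4 x + 77.4 y = -448.37
Solving the 2×2 system: x ≈ 53.6, y ≈ 55.4 km.

53.6 km east, 55.4 km north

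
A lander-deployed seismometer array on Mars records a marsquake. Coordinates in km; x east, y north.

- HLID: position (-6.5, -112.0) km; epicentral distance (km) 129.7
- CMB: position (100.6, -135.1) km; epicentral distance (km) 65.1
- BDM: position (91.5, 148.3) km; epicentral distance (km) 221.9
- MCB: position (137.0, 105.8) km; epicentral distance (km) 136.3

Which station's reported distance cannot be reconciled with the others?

Solve using three stations at a time. Using HLID, CMB, BDM (subtract circle equations pairwise → linear system) gives (x, y) ≈ (116.9, -72.1).
Distances from that point to each station vs reported:
  HLID: calculated 129.7 vs reported 129.7 → residual 0.0 km
  CMB: calculated 65.0 vs reported 65.1 → residual 0.1 km
  BDM: calculated 221.9 vs reported 221.9 → residual 0.0 km
  MCB: calculated 179.1 vs reported 136.3 → residual 42.8 km
HLID, CMB, BDM are mutually consistent (residuals ≈ 0); MCB is off by 42.8 km.

MCB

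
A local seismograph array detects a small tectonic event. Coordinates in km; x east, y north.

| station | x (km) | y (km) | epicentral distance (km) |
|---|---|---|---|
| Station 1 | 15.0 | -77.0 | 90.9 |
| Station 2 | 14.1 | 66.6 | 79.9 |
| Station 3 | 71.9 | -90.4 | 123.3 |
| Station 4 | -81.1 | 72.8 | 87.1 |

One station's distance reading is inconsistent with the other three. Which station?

Solve using three stations at a time. Using Station 1, Station 2, Station 4 (subtract circle equations pairwise → linear system) gives (x, y) ≈ (-31.7, 1.1).
Distances from that point to each station vs reported:
  Station 1: calculated 90.9 vs reported 90.9 → residual 0.0 km
  Station 2: calculated 79.9 vs reported 79.9 → residual 0.0 km
  Station 3: calculated 138.2 vs reported 123.3 → residual 14.9 km
  Station 4: calculated 87.1 vs reported 87.1 → residual 0.0 km
Station 1, Station 2, Station 4 are mutually consistent (residuals ≈ 0); Station 3 is off by 14.9 km.

Station 3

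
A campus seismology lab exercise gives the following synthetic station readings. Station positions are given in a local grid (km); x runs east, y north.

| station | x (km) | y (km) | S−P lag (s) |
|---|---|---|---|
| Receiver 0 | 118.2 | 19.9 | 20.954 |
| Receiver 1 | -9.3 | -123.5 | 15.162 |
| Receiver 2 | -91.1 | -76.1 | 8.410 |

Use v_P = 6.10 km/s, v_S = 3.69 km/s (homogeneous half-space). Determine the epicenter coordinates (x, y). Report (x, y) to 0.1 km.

-76.6 km east, 1.1 km north

Distance from S−P lag: d = Δt · v_P v_S / (v_P − v_S) = Δt · (6.10·3.69)/(6.10−3.69) ≈ 9.3398·Δt.
So d_Receiver 0 = 195.71, d_Receiver 1 = 141.61, d_Receiver 2 = 78.55 km.
Circle about each station: (x − 118.2)² + (y − 19.9)² = 195.71²; (x + 9.3)² + (y + 123.5)² = 141.61²; (x + 91.1)² + (y + 76.1)² = 78.55².
Subtracting the Receiver 0 equation from the Receiver 1 and Receiver 2 equations removes the quadratic terms:
-255.0 x − 286.8 y = 19220.50
-418.6 x − 192.0 y = 31855.47
Solving the 2×2 system: x ≈ -76.6, y ≈ 1.1 km.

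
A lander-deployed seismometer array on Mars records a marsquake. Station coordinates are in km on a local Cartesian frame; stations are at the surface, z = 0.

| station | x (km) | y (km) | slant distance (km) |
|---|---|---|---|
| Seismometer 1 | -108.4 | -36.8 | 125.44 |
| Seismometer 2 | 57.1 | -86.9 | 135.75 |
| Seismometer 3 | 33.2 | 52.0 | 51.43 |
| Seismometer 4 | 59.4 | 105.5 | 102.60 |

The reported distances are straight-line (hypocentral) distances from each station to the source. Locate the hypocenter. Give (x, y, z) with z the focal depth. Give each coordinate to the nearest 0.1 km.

Each station gives a sphere (x−x_i)² + (y−y_i)² + z² = d_i² (stations at z=0).
Subtracting the Seismometer 1 sphere from Seismometer 2 and Seismometer 3: z² cancels, leaving linear equations in x and y:
331.0 x − 100.2 y = -4985.65
283.2 x + 177.6 y = 3791.59
Solving: x ≈ -5.800, y ≈ 30.598 km (keep extra digits for the depth step; rounded: -5.8, 30.6).
Then from the Seismometer 1 sphere: z² = 125.44² − (x + 108.4)² − (y + 36.8)² with x = -5.800, y = 30.598, so z ≈ 25.806 ≈ 25.8 km.

x ≈ -5.8 km, y ≈ 30.6 km, depth ≈ 25.8 km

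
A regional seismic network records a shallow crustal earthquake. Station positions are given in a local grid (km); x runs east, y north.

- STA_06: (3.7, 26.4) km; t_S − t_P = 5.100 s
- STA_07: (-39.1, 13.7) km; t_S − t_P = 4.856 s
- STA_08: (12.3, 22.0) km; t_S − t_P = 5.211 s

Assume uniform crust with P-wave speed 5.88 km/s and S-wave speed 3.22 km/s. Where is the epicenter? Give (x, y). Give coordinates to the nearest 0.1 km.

Distance from S−P lag: d = Δt · v_P v_S / (v_P − v_S) = Δt · (5.88·3.22)/(5.88−3.22) ≈ 7.1179·Δt.
So d_STA_06 = 36.30, d_STA_07 = 34.56, d_STA_08 = 37.09 km.
Circle about each station: (x − 3.7)² + (y − 26.4)² = 36.30²; (x + 39.1)² + (y − 13.7)² = 34.56²; (x − 12.3)² + (y − 22.0)² = 37.09².
Subtracting pairs of circle equations eliminates x²+y² and gives linear equations (the radical axes):
-85.6 x − 25.4 y = 1129.15
17.2 x − 8.8 y = -133.34
Solving the 2×2 system: x ≈ -11.2, y ≈ -6.7 km.

-11.2 km east, -6.7 km north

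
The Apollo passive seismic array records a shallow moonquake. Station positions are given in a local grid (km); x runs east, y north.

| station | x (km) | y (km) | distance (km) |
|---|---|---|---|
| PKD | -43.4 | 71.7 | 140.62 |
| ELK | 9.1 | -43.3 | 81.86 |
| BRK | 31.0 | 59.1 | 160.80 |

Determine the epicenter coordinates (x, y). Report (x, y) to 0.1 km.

Circle about each station: (x + 43.4)² + (y − 71.7)² = 140.62²; (x − 9.1)² + (y + 43.3)² = 81.86²; (x − 31.0)² + (y − 59.1)² = 160.80².
Subtracting pairs of circle equations eliminates x²+y² and gives linear equations (the radical axes):
105.0 x − 230.0 y = 8006.17
148.8 x − 25.2 y = -8653.30
Solving the 2×2 system: x ≈ -69.4, y ≈ -66.5 km.
Check against PKD (with the unrounded x, y): √((x + 43.4)²+(y − 71.7)²) = 140.63 ≈ 140.62 km. ✓

(-69.4, -66.5)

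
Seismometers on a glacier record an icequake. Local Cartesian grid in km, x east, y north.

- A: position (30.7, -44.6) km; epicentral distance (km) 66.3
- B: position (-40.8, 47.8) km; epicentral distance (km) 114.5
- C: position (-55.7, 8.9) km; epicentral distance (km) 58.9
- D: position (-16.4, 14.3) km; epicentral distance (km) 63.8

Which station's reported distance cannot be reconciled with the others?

B

Solve using three stations at a time. Using A, C, D (subtract circle equations pairwise → linear system) gives (x, y) ≈ (-35.7, -46.7).
Distances from that point to each station vs reported:
  A: calculated 66.4 vs reported 66.3 → residual 0.1 km
  B: calculated 94.6 vs reported 114.5 → residual 19.9 km
  C: calculated 59.0 vs reported 58.9 → residual 0.1 km
  D: calculated 63.9 vs reported 63.8 → residual 0.1 km
A, C, D are mutually consistent (residuals ≈ 0); B is off by 19.9 km.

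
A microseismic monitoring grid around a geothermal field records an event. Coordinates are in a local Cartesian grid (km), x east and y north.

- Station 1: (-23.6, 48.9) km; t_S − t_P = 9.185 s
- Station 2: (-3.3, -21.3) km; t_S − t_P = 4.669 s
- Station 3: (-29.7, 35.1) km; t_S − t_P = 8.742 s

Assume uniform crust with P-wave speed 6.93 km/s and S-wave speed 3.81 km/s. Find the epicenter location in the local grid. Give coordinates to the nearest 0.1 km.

32.6 km east, -4.8 km north

Distance from S−P lag: d = Δt · v_P v_S / (v_P − v_S) = Δt · (6.93·3.81)/(6.93−3.81) ≈ 8.4626·Δt.
So d_Station 1 = 77.73, d_Station 2 = 39.51, d_Station 3 = 73.98 km.
Circle about each station: (x + 23.6)² + (y − 48.9)² = 77.73²; (x + 3.3)² + (y + 21.3)² = 39.51²; (x + 29.7)² + (y − 35.1)² = 73.98².
Subtracting the Station 1 equation from the Station 2 and Station 3 equations removes the quadratic terms:
40.6 x − 140.4 y = 1997.32
-12.2 x − 27.6 y = -265.16
Solving the 2×2 system: x ≈ 32.6, y ≈ -4.8 km.
Check against Station 1 (with the unrounded x, y): √((x + 23.6)²+(y − 48.9)²) = 77.73 ≈ 77.73 km. ✓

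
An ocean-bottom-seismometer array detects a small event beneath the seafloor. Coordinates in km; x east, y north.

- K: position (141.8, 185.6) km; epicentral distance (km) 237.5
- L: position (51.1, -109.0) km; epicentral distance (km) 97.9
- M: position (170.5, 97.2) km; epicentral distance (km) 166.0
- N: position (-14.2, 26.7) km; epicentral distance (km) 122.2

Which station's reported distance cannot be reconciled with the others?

Solve using three stations at a time. Using K, M, N (subtract circle equations pairwise → linear system) gives (x, y) ≈ (84.8, -45.0).
Distances from that point to each station vs reported:
  K: calculated 237.5 vs reported 237.5 → residual 0.0 km
  L: calculated 72.4 vs reported 97.9 → residual 25.5 km
  M: calculated 166.0 vs reported 166.0 → residual 0.0 km
  N: calculated 122.2 vs reported 122.2 → residual 0.0 km
K, M, N are mutually consistent (residuals ≈ 0); L is off by 25.5 km.

L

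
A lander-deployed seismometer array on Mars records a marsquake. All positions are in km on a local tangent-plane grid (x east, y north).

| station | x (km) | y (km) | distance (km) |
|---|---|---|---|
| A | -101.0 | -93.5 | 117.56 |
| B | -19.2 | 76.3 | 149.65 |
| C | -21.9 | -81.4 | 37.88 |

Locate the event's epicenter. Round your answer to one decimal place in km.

(14.1, -69.6)

Circle about each station: (x + 101.0)² + (y + 93.5)² = 117.56²; (x + 19.2)² + (y − 76.3)² = 149.65²; (x + 21.9)² + (y + 81.4)² = 37.88².
Subtracting pairs of circle equations eliminates x²+y² and gives linear equations (the radical axes):
163.6 x + 339.6 y = -21327.69
158.2 x + 24.2 y = 547.78
Solving the 2×2 system: x ≈ 14.1, y ≈ -69.6 km.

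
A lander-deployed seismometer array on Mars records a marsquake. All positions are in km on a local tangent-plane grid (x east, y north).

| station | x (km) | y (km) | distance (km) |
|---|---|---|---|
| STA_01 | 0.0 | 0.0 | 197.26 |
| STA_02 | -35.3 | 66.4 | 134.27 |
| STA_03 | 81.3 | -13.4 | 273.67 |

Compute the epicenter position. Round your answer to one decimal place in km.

x ≈ -160.7 km, y ≈ 114.4 km

Circle about each station: x² + y² = 197.26²; (x + 35.3)² + (y − 66.4)² = 134.27²; (x − 81.3)² + (y + 13.4)² = 273.67².
Subtracting pairs of circle equations eliminates x²+y² and gives linear equations (the radical axes):
-70.6 x + 132.8 y = 26538.12
162.6 x − 26.8 y = -29194.51
Solving the 2×2 system: x ≈ -160.7, y ≈ 114.4 km.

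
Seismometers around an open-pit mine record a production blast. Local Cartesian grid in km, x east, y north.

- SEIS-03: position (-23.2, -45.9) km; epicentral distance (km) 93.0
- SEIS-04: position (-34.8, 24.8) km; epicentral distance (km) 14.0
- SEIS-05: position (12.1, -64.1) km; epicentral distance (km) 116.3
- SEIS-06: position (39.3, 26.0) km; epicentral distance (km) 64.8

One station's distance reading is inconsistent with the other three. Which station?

Solve using three stations at a time. Using SEIS-03, SEIS-05, SEIS-06 (subtract circle equations pairwise → linear system) gives (x, y) ≈ (-22.0, 47.1).
Distances from that point to each station vs reported:
  SEIS-03: calculated 93.0 vs reported 93.0 → residual 0.0 km
  SEIS-04: calculated 25.7 vs reported 14.0 → residual 11.7 km
  SEIS-05: calculated 116.3 vs reported 116.3 → residual 0.0 km
  SEIS-06: calculated 64.8 vs reported 64.8 → residual 0.0 km
SEIS-03, SEIS-05, SEIS-06 are mutually consistent (residuals ≈ 0); SEIS-04 is off by 11.7 km.

SEIS-04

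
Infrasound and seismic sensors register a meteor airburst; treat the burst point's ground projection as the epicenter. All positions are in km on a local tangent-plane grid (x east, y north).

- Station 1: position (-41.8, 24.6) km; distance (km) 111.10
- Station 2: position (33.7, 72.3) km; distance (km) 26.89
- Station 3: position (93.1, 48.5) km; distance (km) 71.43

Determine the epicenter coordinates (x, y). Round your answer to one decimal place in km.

Circle about each station: (x + 41.8)² + (y − 24.6)² = 111.10²; (x − 33.7)² + (y − 72.3)² = 26.89²; (x − 93.1)² + (y − 48.5)² = 71.43².
Subtracting pairs of circle equations eliminates x²+y² and gives linear equations (the radical axes):
151.0 x + 95.4 y = 15630.72
269.8 x + 47.8 y = 15908.43
Solving the 2×2 system: x ≈ 41.6, y ≈ 98.0 km.

x ≈ 41.6 km, y ≈ 98.0 km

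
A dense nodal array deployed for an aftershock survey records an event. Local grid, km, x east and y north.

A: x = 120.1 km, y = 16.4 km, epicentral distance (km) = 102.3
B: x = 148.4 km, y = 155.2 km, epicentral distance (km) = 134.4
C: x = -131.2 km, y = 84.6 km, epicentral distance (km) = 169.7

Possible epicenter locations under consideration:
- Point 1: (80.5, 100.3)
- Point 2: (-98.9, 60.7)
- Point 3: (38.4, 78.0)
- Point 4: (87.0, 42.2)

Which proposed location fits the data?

For each candidate, compare |candidate − station| to the reported distance:
Point 1: residuals A 9.5, B 47.1, C 42.6 → max 47.1 km
Point 2: residuals A 121.1, B 130.3, C 129.5 → max 130.3 km
Point 3: residuals A 0.0, B 0.0, C 0.0 → max 0.0 km
Point 4: residuals A 60.3, B 5.8, C 52.6 → max 60.3 km
Only Point 3 has all residuals ≈ 0.

Point 3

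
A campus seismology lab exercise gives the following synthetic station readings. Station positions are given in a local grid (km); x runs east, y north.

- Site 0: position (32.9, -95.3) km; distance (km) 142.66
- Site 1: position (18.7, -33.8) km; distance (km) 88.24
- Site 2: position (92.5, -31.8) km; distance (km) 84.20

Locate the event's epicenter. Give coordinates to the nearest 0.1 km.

x ≈ 58.2 km, y ≈ 45.1 km

Circle about each station: (x − 32.9)² + (y + 95.3)² = 142.66²; (x − 18.7)² + (y + 33.8)² = 88.24²; (x − 92.5)² + (y + 31.8)² = 84.20².
Subtracting pairs of circle equations eliminates x²+y² and gives linear equations (the radical axes):
-28.4 x + 123.0 y = 3893.21
119.2 x + 127.0 y = 12665.23
Solving the 2×2 system: x ≈ 58.2, y ≈ 45.1 km.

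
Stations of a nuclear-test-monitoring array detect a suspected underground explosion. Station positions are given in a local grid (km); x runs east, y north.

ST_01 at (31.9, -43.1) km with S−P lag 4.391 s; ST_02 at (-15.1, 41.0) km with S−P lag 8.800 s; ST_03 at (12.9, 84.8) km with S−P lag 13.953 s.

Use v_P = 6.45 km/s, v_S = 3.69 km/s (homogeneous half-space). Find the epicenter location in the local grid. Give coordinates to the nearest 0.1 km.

Distance from S−P lag: d = Δt · v_P v_S / (v_P − v_S) = Δt · (6.45·3.69)/(6.45−3.69) ≈ 8.6234·Δt.
So d_ST_01 = 37.87, d_ST_02 = 75.89, d_ST_03 = 120.32 km.
Circle about each station: (x − 31.9)² + (y + 43.1)² = 37.87²; (x + 15.1)² + (y − 41.0)² = 75.89²; (x − 12.9)² + (y − 84.8)² = 120.32².
Subtracting the ST_01 equation from the ST_02 and ST_03 equations removes the quadratic terms:
-94.0 x + 168.2 y = -5291.37
-38.0 x + 255.8 y = -8560.54
Solving the 2×2 system: x ≈ -4.9, y ≈ -34.2 km.

(-4.9, -34.2)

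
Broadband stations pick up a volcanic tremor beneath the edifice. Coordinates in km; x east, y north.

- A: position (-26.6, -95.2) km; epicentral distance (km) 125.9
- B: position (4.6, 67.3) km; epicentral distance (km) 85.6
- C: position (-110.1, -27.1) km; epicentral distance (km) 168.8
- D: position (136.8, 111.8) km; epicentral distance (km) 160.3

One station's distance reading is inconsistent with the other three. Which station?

Solve using three stations at a time. Using A, B, C (subtract circle equations pairwise → linear system) gives (x, y) ≈ (56.6, -0.7).
Distances from that point to each station vs reported:
  A: calculated 125.9 vs reported 125.9 → residual 0.0 km
  B: calculated 85.6 vs reported 85.6 → residual 0.0 km
  C: calculated 168.8 vs reported 168.8 → residual 0.0 km
  D: calculated 138.1 vs reported 160.3 → residual 22.2 km
A, B, C are mutually consistent (residuals ≈ 0); D is off by 22.2 km.

D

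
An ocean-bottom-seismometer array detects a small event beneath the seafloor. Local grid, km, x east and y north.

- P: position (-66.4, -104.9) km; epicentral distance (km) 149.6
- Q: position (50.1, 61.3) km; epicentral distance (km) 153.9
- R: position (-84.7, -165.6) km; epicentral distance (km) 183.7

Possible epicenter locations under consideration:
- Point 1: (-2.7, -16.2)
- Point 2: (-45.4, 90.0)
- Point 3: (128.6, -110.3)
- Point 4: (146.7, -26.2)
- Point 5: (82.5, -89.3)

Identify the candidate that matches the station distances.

Point 5

For each candidate, compare |candidate − station| to the reported distance:
Point 1: residuals P 40.4, Q 60.1, R 13.3 → max 60.1 km
Point 2: residuals P 46.4, Q 54.2, R 74.9 → max 74.9 km
Point 3: residuals P 45.5, Q 34.8, R 36.7 → max 45.5 km
Point 4: residuals P 77.6, Q 23.6, R 86.4 → max 86.4 km
Point 5: residuals P 0.1, Q 0.1, R 0.1 → max 0.1 km
Only Point 5 has all residuals ≈ 0.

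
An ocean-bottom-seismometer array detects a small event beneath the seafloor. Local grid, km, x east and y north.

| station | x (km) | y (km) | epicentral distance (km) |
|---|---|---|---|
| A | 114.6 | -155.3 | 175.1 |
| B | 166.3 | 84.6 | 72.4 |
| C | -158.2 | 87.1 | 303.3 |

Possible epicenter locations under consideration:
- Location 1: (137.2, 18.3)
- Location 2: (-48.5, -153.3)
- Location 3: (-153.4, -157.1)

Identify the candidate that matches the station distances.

Location 1

For each candidate, compare |candidate − station| to the reported distance:
Location 1: residuals A 0.0, B 0.0, C 0.0 → max 0.0 km
Location 2: residuals A 12.0, B 248.1, C 39.1 → max 248.1 km
Location 3: residuals A 92.9, B 328.4, C 59.1 → max 328.4 km
Only Location 1 has all residuals ≈ 0.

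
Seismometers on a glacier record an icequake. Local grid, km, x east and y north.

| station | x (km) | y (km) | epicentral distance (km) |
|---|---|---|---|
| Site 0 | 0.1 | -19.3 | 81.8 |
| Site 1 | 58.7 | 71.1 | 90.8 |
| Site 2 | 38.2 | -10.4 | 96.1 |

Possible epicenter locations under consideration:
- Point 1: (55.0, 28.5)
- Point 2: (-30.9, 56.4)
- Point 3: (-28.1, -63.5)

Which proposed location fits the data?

For each candidate, compare |candidate − station| to the reported distance:
Point 1: residuals Site 0 9.0, Site 1 48.0, Site 2 53.7 → max 53.7 km
Point 2: residuals Site 0 0.0, Site 1 0.0, Site 2 0.0 → max 0.0 km
Point 3: residuals Site 0 29.4, Site 1 69.4, Site 2 11.2 → max 69.4 km
Only Point 2 has all residuals ≈ 0.

Point 2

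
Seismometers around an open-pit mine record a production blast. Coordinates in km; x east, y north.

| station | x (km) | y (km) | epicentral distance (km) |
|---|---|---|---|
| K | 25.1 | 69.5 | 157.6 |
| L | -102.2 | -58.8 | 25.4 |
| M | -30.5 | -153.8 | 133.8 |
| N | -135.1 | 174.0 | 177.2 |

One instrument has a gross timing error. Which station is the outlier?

N

Solve using three stations at a time. Using K, L, M (subtract circle equations pairwise → linear system) gives (x, y) ≈ (-92.6, -35.3).
Distances from that point to each station vs reported:
  K: calculated 157.6 vs reported 157.6 → residual 0.0 km
  L: calculated 25.4 vs reported 25.4 → residual 0.0 km
  M: calculated 133.8 vs reported 133.8 → residual 0.0 km
  N: calculated 213.6 vs reported 177.2 → residual 36.4 km
K, L, M are mutually consistent (residuals ≈ 0); N is off by 36.4 km.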